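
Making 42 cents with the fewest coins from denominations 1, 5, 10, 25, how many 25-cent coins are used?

1

Use the largest denomination that fits, subtract, and repeat.
42 − 1×25→17 − 1×10→7 − 1×5→2 − 2×1→0
Count of 25: 1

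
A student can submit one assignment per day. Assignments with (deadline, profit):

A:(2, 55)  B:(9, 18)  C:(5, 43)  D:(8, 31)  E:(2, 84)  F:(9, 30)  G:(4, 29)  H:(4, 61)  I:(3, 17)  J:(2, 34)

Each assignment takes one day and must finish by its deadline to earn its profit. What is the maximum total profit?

Sort by profit descending; place each in the latest free slot ≤ its deadline.
By profit: E(d2,84), H(d4,61), A(d2,55), C(d5,43), J(d2,34), D(d8,31), F(d9,30), G(d4,29), B(d9,18), I(d3,17)
E→slot 2; H→slot 4; A→slot 1; C→slot 5; J skipped; D→slot 8; F→slot 9; G→slot 3; B→slot 7; I skipped.
Profit = 55 + 84 + 29 + 61 + 43 + 18 + 31 + 30 = 351

351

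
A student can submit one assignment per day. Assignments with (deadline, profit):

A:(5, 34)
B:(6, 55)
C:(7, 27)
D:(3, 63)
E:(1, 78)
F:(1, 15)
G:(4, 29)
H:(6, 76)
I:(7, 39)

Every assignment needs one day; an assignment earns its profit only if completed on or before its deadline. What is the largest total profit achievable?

374

Sort by profit descending; place each in the latest free slot ≤ its deadline.
Profit order: E=78 H=76 D=63 B=55 I=39 A=34 G=29 C=27 F=15
Assign: E→slot 1, H→slot 6, D→slot 3, B→slot 5, I→slot 7, A→slot 4, G→slot 2, C skipped, F skipped.
Slots: [1:E] [2:G] [3:D] [4:A] [5:B] [6:H] [7:I]
Profit = 78 + 29 + 63 + 34 + 55 + 76 + 39 = 374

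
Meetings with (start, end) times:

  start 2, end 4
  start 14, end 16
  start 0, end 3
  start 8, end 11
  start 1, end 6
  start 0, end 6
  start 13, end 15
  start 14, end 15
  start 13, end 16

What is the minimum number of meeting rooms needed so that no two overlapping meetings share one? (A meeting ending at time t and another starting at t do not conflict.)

4

The answer is the maximum number of intervals overlapping at any instant.
starts: [0, 0, 1, 2, 8, 13, 13, 14, 14]
ends:   [3, 4, 6, 6, 11, 15, 15, 16, 16]
s0→1 s0→2 s1→3 s2→4  — peak 4.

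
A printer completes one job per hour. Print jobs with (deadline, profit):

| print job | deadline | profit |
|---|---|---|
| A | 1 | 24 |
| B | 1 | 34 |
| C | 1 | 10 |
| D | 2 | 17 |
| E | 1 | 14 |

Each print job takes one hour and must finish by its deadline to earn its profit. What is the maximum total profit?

Take jobs in profit order; each goes to the latest open slot no later than its deadline.
By profit: B(d1,34), A(d1,24), D(d2,17), E(d1,14), C(d1,10)
B→slot 1; A skipped; D→slot 2; E skipped; C skipped.
Profit = 34 + 17 = 51

51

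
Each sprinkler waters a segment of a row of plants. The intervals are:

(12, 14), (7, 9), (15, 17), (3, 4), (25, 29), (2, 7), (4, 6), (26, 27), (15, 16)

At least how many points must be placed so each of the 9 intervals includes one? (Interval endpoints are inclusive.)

Process intervals by earliest right end; each time one isn't hit yet, stab at its right endpoint.
By right end: [3,4]  [4,6]  [2,7]  [7,9]  [12,14]  [15,16]  [15,17]  [26,27]  [25,29]
[3,4] uncovered → point at 4; [7,9] uncovered → point at 9; [12,14] uncovered → point at 14; [15,16] uncovered → point at 16; [26,27] uncovered → point at 27.
Points: 4, 9, 14, 16, 27 (5 total).

5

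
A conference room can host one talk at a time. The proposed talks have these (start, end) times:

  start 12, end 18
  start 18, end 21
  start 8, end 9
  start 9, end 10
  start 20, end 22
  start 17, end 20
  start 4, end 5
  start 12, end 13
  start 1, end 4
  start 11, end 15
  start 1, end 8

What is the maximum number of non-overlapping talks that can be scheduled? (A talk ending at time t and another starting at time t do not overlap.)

7

Sorted by end: (1,4)  (4,5)  (1,8)  (8,9)  (9,10)  (12,13)  (11,15)  (12,18)  (17,20)  (18,21)  (20,22)
take (1,4); take (4,5); take (8,9); take (9,10); take (12,13); take (17,20); skip (18,21); take (20,22).
Selected 7 talks.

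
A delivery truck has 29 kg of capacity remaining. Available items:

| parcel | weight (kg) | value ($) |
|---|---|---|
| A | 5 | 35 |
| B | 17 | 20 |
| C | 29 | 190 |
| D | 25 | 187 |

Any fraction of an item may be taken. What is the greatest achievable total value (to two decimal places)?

Order: D (187/25=7.48) > A (35/5=7.00) > C (190/29=6.55) > B (20/17=1.18)
Fill: take D (25 @ 187) → take 4/5 of A → 28.00; 29/29 used.
Total value = 215.00

215.00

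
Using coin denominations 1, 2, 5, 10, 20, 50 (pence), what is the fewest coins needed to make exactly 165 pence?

165 = 3×50 + 1×10 + 1×5
Total coins = 3 + 1 + 1 = 5

5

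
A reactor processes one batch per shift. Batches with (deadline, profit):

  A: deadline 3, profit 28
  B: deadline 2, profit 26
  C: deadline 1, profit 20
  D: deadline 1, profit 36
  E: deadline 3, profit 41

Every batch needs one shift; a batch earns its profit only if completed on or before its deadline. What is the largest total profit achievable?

105

Profit order: E=41 D=36 A=28 B=26 C=20
Assign: E→slot 3, D→slot 1, A→slot 2, B skipped, C skipped.
Slots: [1:D] [2:A] [3:E]
Profit = 36 + 28 + 41 = 105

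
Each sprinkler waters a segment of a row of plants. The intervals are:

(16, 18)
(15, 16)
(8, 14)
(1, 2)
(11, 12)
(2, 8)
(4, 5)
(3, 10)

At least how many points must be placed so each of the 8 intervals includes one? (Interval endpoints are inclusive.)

Sort by right endpoint; whenever an interval is uncovered, place a point at its right end.
Sorted: [1,2] [4,5] [2,8] [3,10] [11,12] [8,14] [15,16] [16,18]
{[1,2]} hit by 2; {[4,5],[2,8],[3,10]} hit by 5; {[11,12],[8,14]} hit by 12; {[15,16],[16,18]} hit by 16.
Points: 2, 5, 12, 16 (4 total).

4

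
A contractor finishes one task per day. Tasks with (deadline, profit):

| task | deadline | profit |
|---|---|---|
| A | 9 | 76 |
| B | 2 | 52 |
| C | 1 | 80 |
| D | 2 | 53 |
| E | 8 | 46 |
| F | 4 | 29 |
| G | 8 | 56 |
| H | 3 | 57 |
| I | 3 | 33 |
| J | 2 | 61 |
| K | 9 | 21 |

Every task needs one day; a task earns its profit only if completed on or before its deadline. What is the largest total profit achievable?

426

Profit order: C=80 A=76 J=61 H=57 G=56 D=53 B=52 E=46 I=33 F=29 K=21
Assign: C→slot 1, A→slot 9, J→slot 2, H→slot 3, G→slot 8, D skipped, B skipped, E→slot 7, I skipped, F→slot 4, K→slot 6.
Slots: [1:C] [2:J] [3:H] [4:F] [6:K] [7:E] [8:G] [9:A]
Profit = 80 + 61 + 57 + 29 + 21 + 46 + 56 + 76 = 426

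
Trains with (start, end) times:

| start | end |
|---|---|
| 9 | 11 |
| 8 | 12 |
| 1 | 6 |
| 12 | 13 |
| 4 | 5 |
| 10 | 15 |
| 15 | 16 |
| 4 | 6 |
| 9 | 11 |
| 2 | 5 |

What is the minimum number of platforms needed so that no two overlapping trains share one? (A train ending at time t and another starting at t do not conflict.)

The answer is the maximum number of intervals overlapping at any instant.
Events (time:±→running): 1:+→1 2:+→2 4:+→3 4:+→4 … peak 4.

4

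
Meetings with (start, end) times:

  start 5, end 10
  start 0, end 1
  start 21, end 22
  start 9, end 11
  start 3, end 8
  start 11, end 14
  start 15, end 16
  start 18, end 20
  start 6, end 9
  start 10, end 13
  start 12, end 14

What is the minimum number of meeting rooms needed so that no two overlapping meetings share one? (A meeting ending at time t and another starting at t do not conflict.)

3

starts: [0, 3, 5, 6, 9, 10, 11, 12, 15, 18, 21]
ends:   [1, 8, 9, 10, 11, 13, 14, 14, 16, 20, 22]
s0→1 e1→0 s3→1 s5→2 s6→3  — peak 3.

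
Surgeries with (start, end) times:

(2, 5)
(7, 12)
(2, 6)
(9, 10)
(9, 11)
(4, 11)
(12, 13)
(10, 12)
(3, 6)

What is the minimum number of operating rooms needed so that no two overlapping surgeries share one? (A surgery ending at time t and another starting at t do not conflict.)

4

Events (time:±→running): 2:+→1 2:+→2 3:+→3 4:+→4 … peak 4.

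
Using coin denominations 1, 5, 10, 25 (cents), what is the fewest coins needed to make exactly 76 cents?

4

Greedy: take as many of the largest coin as possible, then repeat with the remainder.
76 = 3×25 + 1×1
Total coins = 3 + 1 = 4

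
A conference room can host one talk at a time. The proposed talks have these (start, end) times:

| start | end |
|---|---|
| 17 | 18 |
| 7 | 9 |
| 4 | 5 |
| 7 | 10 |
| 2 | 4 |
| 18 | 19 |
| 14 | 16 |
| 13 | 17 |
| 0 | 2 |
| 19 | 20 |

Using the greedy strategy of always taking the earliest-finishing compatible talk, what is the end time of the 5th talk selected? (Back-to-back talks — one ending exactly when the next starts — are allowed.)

Greedy by earliest finish: after sorting by end time, pick each interval compatible with the last pick.
By end time: (0,2), (2,4), (4,5), (7,9), (7,10), (14,16), (13,17), (17,18), (18,19), (19,20).
Pick (0,2); next start ≥ 2 → (2,4); next start ≥ 4 → (4,5); next start ≥ 5 → (7,9); next start ≥ 9 → (14,16); next start ≥ 16 → (17,18); next start ≥ 18 → (18,19); next start ≥ 19 → (19,20).
Selected: (0,2) (2,4) (4,5) (7,9) (14,16) (17,18) (18,19) (19,20)

16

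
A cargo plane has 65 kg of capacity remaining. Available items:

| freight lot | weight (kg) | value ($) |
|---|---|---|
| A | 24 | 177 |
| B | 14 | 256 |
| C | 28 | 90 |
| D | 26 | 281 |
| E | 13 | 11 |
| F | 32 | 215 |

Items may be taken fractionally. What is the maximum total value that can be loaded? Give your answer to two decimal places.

Greedy by value/weight ratio, highest first.
Order: B (256/14=18.29) > D (281/26=10.81) > A (177/24=7.38) > F (215/32=6.72) > C (90/28=3.21) > E (11/13=0.85)
Fill: take B (14 @ 256) → take D (26 @ 281) → take A (24 @ 177) → take 1/32 of F → 6.72; 65/65 used.
Total value = 720.72

720.72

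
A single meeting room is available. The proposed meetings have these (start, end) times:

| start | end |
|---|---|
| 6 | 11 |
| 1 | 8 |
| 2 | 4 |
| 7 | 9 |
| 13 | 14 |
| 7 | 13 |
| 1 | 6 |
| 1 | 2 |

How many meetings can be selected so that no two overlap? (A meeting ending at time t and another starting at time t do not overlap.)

4

Sorted by end: (1,2)  (2,4)  (1,6)  (1,8)  (7,9)  (6,11)  (7,13)  (13,14)
take (1,2); take (2,4); take (7,9); take (13,14).
Selected 4 meetings.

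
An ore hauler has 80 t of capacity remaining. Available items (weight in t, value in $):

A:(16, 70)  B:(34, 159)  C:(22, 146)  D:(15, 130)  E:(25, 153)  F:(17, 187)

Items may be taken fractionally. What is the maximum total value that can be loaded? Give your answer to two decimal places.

Sort by value per unit weight and fill in that order.
Ratios (sorted): F 11.00, D 8.67, C 6.64, E 6.12, B 4.68, A 4.38
take F (17 @ 187); take D (15 @ 130); take C (22 @ 146); take E (25 @ 153); take 1/34 of B → 4.68. Capacity used 80/80.
Total value = 620.68

620.68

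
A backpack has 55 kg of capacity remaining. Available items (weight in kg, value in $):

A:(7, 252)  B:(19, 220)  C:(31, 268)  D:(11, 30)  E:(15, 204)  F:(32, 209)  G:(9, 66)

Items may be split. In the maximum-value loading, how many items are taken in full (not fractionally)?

3

Order: A (252/7=36.00) > E (204/15=13.60) > B (220/19=11.58) > C (268/31=8.65) > G (66/9=7.33) > F (209/32=6.53) > D (30/11=2.73)
Fill: take A (7 @ 252) → take E (15 @ 204) → take B (19 @ 220) → take 14/31 of C → 121.03; 55/55 used.
3 item(s) taken whole; one partial (take 14/31 of C).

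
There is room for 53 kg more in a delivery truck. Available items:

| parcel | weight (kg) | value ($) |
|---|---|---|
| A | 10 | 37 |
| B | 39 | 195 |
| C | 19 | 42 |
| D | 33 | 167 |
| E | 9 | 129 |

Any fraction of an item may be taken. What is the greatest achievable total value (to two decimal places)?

351.00

Sort by value per unit weight and fill in that order.
Order: E (129/9=14.33) > D (167/33=5.06) > B (195/39=5.00) > A (37/10=3.70) > C (42/19=2.21)
Fill: take E (9 @ 129) → take D (33 @ 167) → take 11/39 of B → 55.00; 53/53 used.
Total value = 351.00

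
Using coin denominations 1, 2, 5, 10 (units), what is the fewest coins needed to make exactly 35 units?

4

35 = 3×10 + 1×5
Total coins = 3 + 1 = 4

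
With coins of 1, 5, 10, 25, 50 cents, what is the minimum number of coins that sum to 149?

9

149 = 2×50 + 1×25 + 2×10 + 4×1
Total coins = 2 + 1 + 2 + 4 = 9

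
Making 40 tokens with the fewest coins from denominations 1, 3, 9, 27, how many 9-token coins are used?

1

40 − 1×27→13 − 1×9→4 − 1×3→1 − 1×1→0
Count of 9: 1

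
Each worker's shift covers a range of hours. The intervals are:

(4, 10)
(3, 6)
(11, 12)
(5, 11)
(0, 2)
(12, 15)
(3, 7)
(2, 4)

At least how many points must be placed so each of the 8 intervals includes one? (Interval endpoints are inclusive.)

Process intervals by earliest right end; each time one isn't hit yet, stab at its right endpoint.
By right end: [0,2]  [2,4]  [3,6]  [3,7]  [4,10]  [5,11]  [11,12]  [12,15]
[0,2] uncovered → point at 2; [3,6] uncovered → point at 6; [11,12] uncovered → point at 12.
Points: 2, 6, 12 (3 total).

3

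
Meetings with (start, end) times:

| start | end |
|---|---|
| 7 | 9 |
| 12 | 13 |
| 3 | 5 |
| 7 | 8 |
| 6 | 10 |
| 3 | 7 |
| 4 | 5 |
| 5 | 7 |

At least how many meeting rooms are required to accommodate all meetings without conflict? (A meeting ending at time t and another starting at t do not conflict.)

3

Count concurrent intervals with a sweep; the peak is the room count.
starts: [3, 3, 4, 5, 6, 7, 7, 12]
ends:   [5, 5, 7, 7, 8, 9, 10, 13]
s3→1 s3→2 s4→3  — peak 3.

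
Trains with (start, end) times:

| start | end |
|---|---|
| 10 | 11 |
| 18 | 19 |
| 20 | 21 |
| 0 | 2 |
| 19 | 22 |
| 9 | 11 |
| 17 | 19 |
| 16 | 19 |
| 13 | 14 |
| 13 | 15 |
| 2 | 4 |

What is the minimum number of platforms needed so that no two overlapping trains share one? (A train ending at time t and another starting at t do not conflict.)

3

Events (time:±→running): 0:+→1 2:-→0 2:+→1 4:-→0 9:+→1 10:+→2 11:-→1 11:-→0 13:+→1 13:+→2 14:-→1 15:-→0 16:+→1 17:+→2 18:+→3 … peak 3.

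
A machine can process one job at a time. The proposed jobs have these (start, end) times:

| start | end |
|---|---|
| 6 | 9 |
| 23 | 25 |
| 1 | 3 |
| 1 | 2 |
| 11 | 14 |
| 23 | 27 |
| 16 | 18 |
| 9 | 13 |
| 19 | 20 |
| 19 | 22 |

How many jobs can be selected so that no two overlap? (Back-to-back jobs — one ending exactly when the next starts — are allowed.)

Sorted by end: (1,2)  (1,3)  (6,9)  (9,13)  (11,14)  (16,18)  (19,20)  (19,22)  (23,25)  (23,27)
take (1,2); take (6,9); take (9,13); skip (11,14); take (16,18); take (19,20); take (23,25).
Selected 6 jobs.

6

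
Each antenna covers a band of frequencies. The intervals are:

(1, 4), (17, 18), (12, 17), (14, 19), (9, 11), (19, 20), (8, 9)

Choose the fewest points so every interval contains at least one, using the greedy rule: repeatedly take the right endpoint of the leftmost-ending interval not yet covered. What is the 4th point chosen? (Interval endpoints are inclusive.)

By right end: [1,4]  [8,9]  [9,11]  [12,17]  [17,18]  [14,19]  [19,20]
[1,4] uncovered → point at 4; [8,9] uncovered → point at 9; [12,17] uncovered → point at 17; [19,20] uncovered → point at 20.
Points: 4, 9, 17, 20 (4 total).

20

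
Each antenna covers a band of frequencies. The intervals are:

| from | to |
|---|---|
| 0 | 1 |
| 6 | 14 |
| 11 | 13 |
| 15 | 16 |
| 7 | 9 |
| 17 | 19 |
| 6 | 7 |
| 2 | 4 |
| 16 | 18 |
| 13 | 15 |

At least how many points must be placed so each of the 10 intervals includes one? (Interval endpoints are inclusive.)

6

Process intervals by earliest right end; each time one isn't hit yet, stab at its right endpoint.
By right end: [0,1]  [2,4]  [6,7]  [7,9]  [11,13]  [6,14]  [13,15]  [15,16]  [16,18]  [17,19]
[0,1] uncovered → point at 1; [2,4] uncovered → point at 4; [6,7] uncovered → point at 7; [11,13] uncovered → point at 13; [15,16] uncovered → point at 16; [17,19] uncovered → point at 19.
Points: 1, 4, 7, 13, 16, 19 (6 total).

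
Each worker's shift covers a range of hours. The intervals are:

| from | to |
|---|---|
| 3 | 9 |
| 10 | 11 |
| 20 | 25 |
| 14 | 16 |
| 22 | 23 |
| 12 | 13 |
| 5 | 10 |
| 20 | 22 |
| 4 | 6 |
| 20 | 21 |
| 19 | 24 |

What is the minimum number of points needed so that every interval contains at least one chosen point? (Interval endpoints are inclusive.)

Process intervals by earliest right end; each time one isn't hit yet, stab at its right endpoint.
Sorted: [4,6] [3,9] [5,10] [10,11] [12,13] [14,16] [20,21] [20,22] [22,23] [19,24] [20,25]
{[4,6],[3,9],[5,10]} hit by 6; {[10,11]} hit by 11; {[12,13]} hit by 13; {[14,16]} hit by 16; {[20,21],[20,22]} hit by 21; {[22,23],[19,24],[20,25]} hit by 23.
Points: 6, 11, 13, 16, 21, 23 (6 total).

6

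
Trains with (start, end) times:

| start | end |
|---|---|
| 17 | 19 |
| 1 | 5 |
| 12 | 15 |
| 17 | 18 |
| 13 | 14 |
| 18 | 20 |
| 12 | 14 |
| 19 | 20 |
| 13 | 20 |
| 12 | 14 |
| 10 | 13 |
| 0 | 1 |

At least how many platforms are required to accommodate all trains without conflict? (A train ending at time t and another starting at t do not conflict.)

Count concurrent intervals with a sweep; the peak is the room count.
starts: [0, 1, 10, 12, 12, 12, 13, 13, 17, 17, 18, 19]
ends:   [1, 5, 13, 14, 14, 14, 15, 18, 19, 20, 20, 20]
s0→1 e1→0 s1→1 e5→0 s10→1 s12→2 s12→3 s12→4 e13→3 s13→4 s13→5  — peak 5.

5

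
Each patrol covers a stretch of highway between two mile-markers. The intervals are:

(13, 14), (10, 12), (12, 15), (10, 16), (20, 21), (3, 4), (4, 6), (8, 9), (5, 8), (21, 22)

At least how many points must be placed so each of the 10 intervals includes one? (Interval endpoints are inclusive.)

5

Process intervals by earliest right end; each time one isn't hit yet, stab at its right endpoint.
Sorted: [3,4] [4,6] [5,8] [8,9] [10,12] [13,14] [12,15] [10,16] [20,21] [21,22]
{[3,4],[4,6]} hit by 4; {[5,8],[8,9]} hit by 8; {[10,12]} hit by 12; {[13,14],[12,15],[10,16]} hit by 14; {[20,21],[21,22]} hit by 21.
Points: 4, 8, 12, 14, 21 (5 total).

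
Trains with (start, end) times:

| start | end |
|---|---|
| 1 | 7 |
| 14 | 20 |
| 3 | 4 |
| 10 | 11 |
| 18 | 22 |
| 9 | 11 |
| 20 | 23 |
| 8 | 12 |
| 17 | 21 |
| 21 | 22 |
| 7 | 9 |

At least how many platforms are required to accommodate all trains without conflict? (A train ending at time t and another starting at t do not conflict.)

3

Count concurrent intervals with a sweep; the peak is the room count.
starts: [1, 3, 7, 8, 9, 10, 14, 17, 18, 20, 21]
ends:   [4, 7, 9, 11, 11, 12, 20, 21, 22, 22, 23]
s1→1 s3→2 e4→1 e7→0 s7→1 s8→2 e9→1 s9→2 s10→3  — peak 3.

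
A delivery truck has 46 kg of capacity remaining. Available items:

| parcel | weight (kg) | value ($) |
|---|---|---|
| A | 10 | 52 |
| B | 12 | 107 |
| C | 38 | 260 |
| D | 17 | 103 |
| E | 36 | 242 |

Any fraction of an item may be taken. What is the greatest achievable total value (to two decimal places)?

339.63

Greedy by value/weight ratio, highest first.
Order: B (107/12=8.92) > C (260/38=6.84) > E (242/36=6.72) > D (103/17=6.06) > A (52/10=5.20)
Fill: take B (12 @ 107) → take 34/38 of C → 232.63; 46/46 used.
Total value = 339.63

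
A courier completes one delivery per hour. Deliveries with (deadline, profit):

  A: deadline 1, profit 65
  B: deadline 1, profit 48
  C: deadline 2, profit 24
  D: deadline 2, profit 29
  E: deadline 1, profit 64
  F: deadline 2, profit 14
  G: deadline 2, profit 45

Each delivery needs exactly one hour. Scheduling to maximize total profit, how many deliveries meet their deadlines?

Sort by profit descending; place each in the latest free slot ≤ its deadline.
By profit: A(d1,65), E(d1,64), B(d1,48), G(d2,45), D(d2,29), C(d2,24), F(d2,14)
A→slot 1; E skipped; B skipped; G→slot 2; D skipped; C skipped; F skipped.
2 of 7 scheduled.

2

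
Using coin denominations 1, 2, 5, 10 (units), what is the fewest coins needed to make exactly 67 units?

8

Greedy: take as many of the largest coin as possible, then repeat with the remainder.
67 − 6×10→7 − 1×5→2 − 1×2→0
Total coins = 6 + 1 + 1 = 8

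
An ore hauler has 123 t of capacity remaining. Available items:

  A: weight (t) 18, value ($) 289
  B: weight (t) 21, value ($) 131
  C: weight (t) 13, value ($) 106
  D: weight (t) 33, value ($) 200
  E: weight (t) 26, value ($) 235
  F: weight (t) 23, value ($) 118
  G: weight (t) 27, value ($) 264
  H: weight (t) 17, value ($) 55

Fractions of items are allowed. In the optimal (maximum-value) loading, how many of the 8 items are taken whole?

5

Order: A (289/18=16.06) > G (264/27=9.78) > E (235/26=9.04) > C (106/13=8.15) > B (131/21=6.24) > D (200/33=6.06) > F (118/23=5.13) > H (55/17=3.24)
Fill: take A (18 @ 289) → take G (27 @ 264) → take E (26 @ 235) → take C (13 @ 106) → take B (21 @ 131) → take 18/33 of D → 109.09; 123/123 used.
5 item(s) taken whole; one partial (take 18/33 of D).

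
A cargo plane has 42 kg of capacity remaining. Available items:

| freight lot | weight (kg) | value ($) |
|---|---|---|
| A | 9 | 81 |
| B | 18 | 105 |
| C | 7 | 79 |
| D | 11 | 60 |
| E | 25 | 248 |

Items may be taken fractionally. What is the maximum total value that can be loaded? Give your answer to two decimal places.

Greedy by value/weight ratio, highest first.
Ratios (sorted): C 11.29, E 9.92, A 9.00, B 5.83, D 5.45
take C (7 @ 79); take E (25 @ 248); take A (9 @ 81); take 1/18 of B → 5.83. Capacity used 42/42.
Total value = 413.83

413.83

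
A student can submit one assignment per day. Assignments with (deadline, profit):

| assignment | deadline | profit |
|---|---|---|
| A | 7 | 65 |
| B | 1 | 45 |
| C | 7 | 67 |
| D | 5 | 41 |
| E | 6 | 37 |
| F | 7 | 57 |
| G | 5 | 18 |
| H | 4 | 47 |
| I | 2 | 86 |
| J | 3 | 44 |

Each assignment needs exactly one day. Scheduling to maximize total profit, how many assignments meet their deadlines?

7

Take jobs in profit order; each goes to the latest open slot no later than its deadline.
Profit order: I=86 C=67 A=65 F=57 H=47 B=45 J=44 D=41 E=37 G=18
Assign: I→slot 2, C→slot 7, A→slot 6, F→slot 5, H→slot 4, B→slot 1, J→slot 3, D skipped, E skipped, G skipped.
Slots: [1:B] [2:I] [3:J] [4:H] [5:F] [6:A] [7:C]
7 of 10 scheduled.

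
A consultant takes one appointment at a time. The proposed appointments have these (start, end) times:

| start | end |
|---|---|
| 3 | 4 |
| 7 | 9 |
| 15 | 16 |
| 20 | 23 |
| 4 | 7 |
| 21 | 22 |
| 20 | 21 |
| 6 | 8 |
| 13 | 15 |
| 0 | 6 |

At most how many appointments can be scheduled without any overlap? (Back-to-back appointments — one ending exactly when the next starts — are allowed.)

By end time: (3,4), (0,6), (4,7), (6,8), (7,9), (13,15), (15,16), (20,21), (21,22), (20,23).
Pick (3,4); next start ≥ 4 → (4,7); next start ≥ 7 → (7,9); next start ≥ 9 → (13,15); next start ≥ 15 → (15,16); next start ≥ 16 → (20,21); next start ≥ 21 → (21,22).
Selected 7 appointments.

7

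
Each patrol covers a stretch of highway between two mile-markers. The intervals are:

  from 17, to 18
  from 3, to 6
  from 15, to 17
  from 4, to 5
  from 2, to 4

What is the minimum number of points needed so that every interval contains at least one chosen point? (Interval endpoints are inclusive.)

2

Sorted: [2,4] [4,5] [3,6] [15,17] [17,18]
{[2,4],[4,5],[3,6]} hit by 4; {[15,17],[17,18]} hit by 17.
Points: 4, 17 (2 total).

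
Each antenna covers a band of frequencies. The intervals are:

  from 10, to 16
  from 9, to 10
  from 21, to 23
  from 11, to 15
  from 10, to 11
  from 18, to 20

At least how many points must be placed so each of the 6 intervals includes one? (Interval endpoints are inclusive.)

Sort by right endpoint; whenever an interval is uncovered, place a point at its right end.
By right end: [9,10]  [10,11]  [11,15]  [10,16]  [18,20]  [21,23]
[9,10] uncovered → point at 10; [11,15] uncovered → point at 15; [18,20] uncovered → point at 20; [21,23] uncovered → point at 23.
Points: 10, 15, 20, 23 (4 total).

4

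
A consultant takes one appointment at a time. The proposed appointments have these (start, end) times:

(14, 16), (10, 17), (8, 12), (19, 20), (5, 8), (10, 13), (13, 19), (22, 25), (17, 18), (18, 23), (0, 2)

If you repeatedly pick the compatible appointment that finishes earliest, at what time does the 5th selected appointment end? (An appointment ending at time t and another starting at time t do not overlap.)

18

Sorted by end: (0,2)  (5,8)  (8,12)  (10,13)  (14,16)  (10,17)  (17,18)  (13,19)  (19,20)  (18,23)  (22,25)
take (0,2); take (5,8); take (8,12); take (14,16); skip (10,17); take (17,18); take (19,20); take (22,25).
Selected: (0,2) (5,8) (8,12) (14,16) (17,18) (19,20) (22,25)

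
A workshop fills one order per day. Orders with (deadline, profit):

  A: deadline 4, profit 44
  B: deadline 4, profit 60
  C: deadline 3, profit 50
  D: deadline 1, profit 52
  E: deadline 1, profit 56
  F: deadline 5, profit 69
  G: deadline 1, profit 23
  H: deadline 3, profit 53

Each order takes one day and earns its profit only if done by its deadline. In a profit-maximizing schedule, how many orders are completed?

5

Take jobs in profit order; each goes to the latest open slot no later than its deadline.
Profit order: F=69 B=60 E=56 H=53 D=52 C=50 A=44 G=23
Assign: F→slot 5, B→slot 4, E→slot 1, H→slot 3, D skipped, C→slot 2, A skipped, G skipped.
Slots: [1:E] [2:C] [3:H] [4:B] [5:F]
5 of 8 scheduled.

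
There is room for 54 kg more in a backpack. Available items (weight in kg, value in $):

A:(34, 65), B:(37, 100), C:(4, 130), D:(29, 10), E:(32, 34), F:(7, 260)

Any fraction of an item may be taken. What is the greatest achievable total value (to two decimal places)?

501.47

Sort by value per unit weight and fill in that order.
Ratios (sorted): F 37.14, C 32.50, B 2.70, A 1.91, E 1.06, D 0.34
take F (7 @ 260); take C (4 @ 130); take B (37 @ 100); take 6/34 of A → 11.47. Capacity used 54/54.
Total value = 501.47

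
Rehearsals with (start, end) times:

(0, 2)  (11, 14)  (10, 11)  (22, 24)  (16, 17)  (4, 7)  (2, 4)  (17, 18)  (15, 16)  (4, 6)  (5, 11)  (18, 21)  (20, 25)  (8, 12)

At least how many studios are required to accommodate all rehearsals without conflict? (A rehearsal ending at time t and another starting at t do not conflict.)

3

Count concurrent intervals with a sweep; the peak is the room count.
Events (time:±→running): 0:+→1 2:-→0 2:+→1 4:-→0 4:+→1 4:+→2 5:+→3 … peak 3.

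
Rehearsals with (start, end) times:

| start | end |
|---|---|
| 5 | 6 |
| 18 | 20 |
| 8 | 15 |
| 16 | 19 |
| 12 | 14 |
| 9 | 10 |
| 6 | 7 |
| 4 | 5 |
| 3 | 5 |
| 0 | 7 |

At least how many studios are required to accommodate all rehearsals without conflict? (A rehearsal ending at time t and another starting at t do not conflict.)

3

Count concurrent intervals with a sweep; the peak is the room count.
Events (time:±→running): 0:+→1 3:+→2 4:+→3 … peak 3.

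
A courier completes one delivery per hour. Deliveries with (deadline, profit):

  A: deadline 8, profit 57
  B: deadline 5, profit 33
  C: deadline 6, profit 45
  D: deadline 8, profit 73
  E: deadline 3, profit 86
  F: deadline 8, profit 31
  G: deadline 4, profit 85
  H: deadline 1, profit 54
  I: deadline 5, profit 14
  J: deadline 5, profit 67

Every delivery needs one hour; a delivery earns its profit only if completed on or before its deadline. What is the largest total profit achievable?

Take jobs in profit order; each goes to the latest open slot no later than its deadline.
Profit order: E=86 G=85 D=73 J=67 A=57 H=54 C=45 B=33 F=31 I=14
Assign: E→slot 3, G→slot 4, D→slot 8, J→slot 5, A→slot 7, H→slot 1, C→slot 6, B→slot 2, F skipped, I skipped.
Slots: [1:H] [2:B] [3:E] [4:G] [5:J] [6:C] [7:A] [8:D]
Profit = 54 + 33 + 86 + 85 + 67 + 45 + 57 + 73 = 500

500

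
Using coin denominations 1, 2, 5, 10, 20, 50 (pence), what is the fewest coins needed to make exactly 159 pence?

6

Use the largest denomination that fits, subtract, and repeat.
159 − 3×50→9 − 1×5→4 − 2×2→0
Total coins = 3 + 1 + 2 = 6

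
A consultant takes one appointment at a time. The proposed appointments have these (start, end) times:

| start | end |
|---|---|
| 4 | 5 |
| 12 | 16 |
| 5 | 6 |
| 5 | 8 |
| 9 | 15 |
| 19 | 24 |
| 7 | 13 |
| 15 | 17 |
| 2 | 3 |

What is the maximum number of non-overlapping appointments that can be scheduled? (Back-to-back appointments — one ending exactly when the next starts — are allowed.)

6

By end time: (2,3), (4,5), (5,6), (5,8), (7,13), (9,15), (12,16), (15,17), (19,24).
Pick (2,3); next start ≥ 3 → (4,5); next start ≥ 5 → (5,6); next start ≥ 6 → (7,13); next start ≥ 13 → (15,17); next start ≥ 17 → (19,24).
Selected 6 appointments.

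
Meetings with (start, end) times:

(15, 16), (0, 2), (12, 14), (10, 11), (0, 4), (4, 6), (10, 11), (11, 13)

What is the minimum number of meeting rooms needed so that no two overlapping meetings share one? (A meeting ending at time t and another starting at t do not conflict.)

2

starts: [0, 0, 4, 10, 10, 11, 12, 15]
ends:   [2, 4, 6, 11, 11, 13, 14, 16]
s0→1 s0→2  — peak 2.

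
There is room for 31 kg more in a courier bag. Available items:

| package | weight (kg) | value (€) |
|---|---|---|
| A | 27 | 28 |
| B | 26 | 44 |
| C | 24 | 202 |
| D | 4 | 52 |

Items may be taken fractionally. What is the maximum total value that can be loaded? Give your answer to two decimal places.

Greedy by value/weight ratio, highest first.
Order: D (52/4=13.00) > C (202/24=8.42) > B (44/26=1.69) > A (28/27=1.04)
Fill: take D (4 @ 52) → take C (24 @ 202) → take 3/26 of B → 5.08; 31/31 used.
Total value = 259.08

259.08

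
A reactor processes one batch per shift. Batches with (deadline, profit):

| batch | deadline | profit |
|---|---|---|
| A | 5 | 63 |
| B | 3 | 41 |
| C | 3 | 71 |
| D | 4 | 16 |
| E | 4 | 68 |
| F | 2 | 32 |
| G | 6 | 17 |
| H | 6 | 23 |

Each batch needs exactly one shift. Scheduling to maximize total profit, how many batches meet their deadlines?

Sort by profit descending; place each in the latest free slot ≤ its deadline.
By profit: C(d3,71), E(d4,68), A(d5,63), B(d3,41), F(d2,32), H(d6,23), G(d6,17), D(d4,16)
C→slot 3; E→slot 4; A→slot 5; B→slot 2; F→slot 1; H→slot 6; G skipped; D skipped.
6 of 8 scheduled.

6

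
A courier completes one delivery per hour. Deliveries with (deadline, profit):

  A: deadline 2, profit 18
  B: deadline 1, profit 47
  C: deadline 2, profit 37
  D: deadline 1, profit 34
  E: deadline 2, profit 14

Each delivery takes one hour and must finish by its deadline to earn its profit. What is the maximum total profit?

Profit order: B=47 C=37 D=34 A=18 E=14
Assign: B→slot 1, C→slot 2, D skipped, A skipped, E skipped.
Slots: [1:B] [2:C]
Profit = 47 + 37 = 84

84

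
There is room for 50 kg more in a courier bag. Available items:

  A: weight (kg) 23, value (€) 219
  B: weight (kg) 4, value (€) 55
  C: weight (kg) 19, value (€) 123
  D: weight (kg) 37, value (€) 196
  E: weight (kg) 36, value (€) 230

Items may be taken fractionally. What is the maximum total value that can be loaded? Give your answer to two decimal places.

422.56

Sort by value per unit weight and fill in that order.
Order: B (55/4=13.75) > A (219/23=9.52) > C (123/19=6.47) > E (230/36=6.39) > D (196/37=5.30)
Fill: take B (4 @ 55) → take A (23 @ 219) → take C (19 @ 123) → take 4/36 of E → 25.56; 50/50 used.
Total value = 422.56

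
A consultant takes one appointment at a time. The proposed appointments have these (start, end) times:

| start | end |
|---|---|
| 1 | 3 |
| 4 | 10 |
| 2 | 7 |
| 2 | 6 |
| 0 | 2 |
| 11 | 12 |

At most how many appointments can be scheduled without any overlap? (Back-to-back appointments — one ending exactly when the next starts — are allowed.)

3

Greedy by earliest finish: after sorting by end time, pick each interval compatible with the last pick.
Sorted by end: (0,2)  (1,3)  (2,6)  (2,7)  (4,10)  (11,12)
take (0,2); skip (1,3); take (2,6); skip (2,7); take (11,12).
Selected 3 appointments.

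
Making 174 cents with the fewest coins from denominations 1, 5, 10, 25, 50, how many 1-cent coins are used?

174 − 3×50→24 − 2×10→4 − 4×1→0
Count of 1: 4

4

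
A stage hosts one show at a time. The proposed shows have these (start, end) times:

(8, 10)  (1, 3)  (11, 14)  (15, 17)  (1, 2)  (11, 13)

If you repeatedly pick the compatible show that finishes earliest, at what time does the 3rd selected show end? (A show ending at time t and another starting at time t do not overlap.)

By end time: (1,2), (1,3), (8,10), (11,13), (11,14), (15,17).
Pick (1,2); next start ≥ 2 → (8,10); next start ≥ 10 → (11,13); next start ≥ 13 → (15,17).
Selected: (1,2) (8,10) (11,13) (15,17)

13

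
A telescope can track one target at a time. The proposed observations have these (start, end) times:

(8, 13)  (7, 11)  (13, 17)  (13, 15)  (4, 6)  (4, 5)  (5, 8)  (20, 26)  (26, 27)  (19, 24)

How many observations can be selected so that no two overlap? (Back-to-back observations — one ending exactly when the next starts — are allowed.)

Sorted by end: (4,5)  (4,6)  (5,8)  (7,11)  (8,13)  (13,15)  (13,17)  (19,24)  (20,26)  (26,27)
take (4,5); skip (4,6); take (5,8); take (8,13); take (13,15); take (19,24); skip (20,26); take (26,27).
Selected 6 observations.

6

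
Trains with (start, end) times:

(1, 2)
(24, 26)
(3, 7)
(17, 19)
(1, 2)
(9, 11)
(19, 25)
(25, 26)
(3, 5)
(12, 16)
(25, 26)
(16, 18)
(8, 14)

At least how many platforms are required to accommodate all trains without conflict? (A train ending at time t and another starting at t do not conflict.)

3

Events (time:±→running): 1:+→1 1:+→2 2:-→1 2:-→0 3:+→1 3:+→2 5:-→1 7:-→0 8:+→1 9:+→2 11:-→1 12:+→2 14:-→1 16:-→0 16:+→1 17:+→2 18:-→1 19:-→0 19:+→1 24:+→2 25:-→1 25:+→2 25:+→3 … peak 3.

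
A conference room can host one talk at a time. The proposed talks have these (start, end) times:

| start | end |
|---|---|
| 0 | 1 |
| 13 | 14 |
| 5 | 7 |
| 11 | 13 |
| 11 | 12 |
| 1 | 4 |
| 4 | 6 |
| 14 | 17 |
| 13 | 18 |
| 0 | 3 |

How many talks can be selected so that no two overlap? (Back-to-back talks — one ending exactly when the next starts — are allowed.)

Greedy by earliest finish: after sorting by end time, pick each interval compatible with the last pick.
By end time: (0,1), (0,3), (1,4), (4,6), (5,7), (11,12), (11,13), (13,14), (14,17), (13,18).
Pick (0,1); next start ≥ 1 → (1,4); next start ≥ 4 → (4,6); next start ≥ 6 → (11,12); next start ≥ 12 → (13,14); next start ≥ 14 → (14,17).
Selected 6 talks.

6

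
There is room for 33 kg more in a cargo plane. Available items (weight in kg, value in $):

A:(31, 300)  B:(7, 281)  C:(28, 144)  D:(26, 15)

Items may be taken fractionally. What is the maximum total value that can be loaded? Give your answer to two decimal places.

532.61

Ratios (sorted): B 40.14, A 9.68, C 5.14, D 0.58
take B (7 @ 281); take 26/31 of A → 251.61. Capacity used 33/33.
Total value = 532.61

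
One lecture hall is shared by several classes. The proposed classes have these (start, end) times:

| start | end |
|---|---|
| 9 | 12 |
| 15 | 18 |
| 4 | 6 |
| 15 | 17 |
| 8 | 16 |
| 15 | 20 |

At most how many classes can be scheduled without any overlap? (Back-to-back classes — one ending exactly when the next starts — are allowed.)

3

Sorted by end: (4,6)  (9,12)  (8,16)  (15,17)  (15,18)  (15,20)
take (4,6); take (9,12); take (15,17).
Selected 3 classes.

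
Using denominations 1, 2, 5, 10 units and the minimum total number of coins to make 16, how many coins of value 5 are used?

Use the largest denomination that fits, subtract, and repeat.
16 = 1×10 + 1×5 + 1×1
Count of 5: 1

1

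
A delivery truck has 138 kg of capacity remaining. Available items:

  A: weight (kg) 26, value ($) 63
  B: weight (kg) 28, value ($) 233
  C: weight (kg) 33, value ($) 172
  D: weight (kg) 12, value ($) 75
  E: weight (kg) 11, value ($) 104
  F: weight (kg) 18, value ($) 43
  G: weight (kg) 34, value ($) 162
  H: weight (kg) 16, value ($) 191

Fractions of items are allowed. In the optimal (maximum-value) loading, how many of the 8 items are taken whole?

6

Order: H (191/16=11.94) > E (104/11=9.45) > B (233/28=8.32) > D (75/12=6.25) > C (172/33=5.21) > G (162/34=4.76) > A (63/26=2.42) > F (43/18=2.39)
Fill: take H (16 @ 191) → take E (11 @ 104) → take B (28 @ 233) → take D (12 @ 75) → take C (33 @ 172) → take G (34 @ 162) → take 4/26 of A → 9.69; 138/138 used.
6 item(s) taken whole; one partial (take 4/26 of A).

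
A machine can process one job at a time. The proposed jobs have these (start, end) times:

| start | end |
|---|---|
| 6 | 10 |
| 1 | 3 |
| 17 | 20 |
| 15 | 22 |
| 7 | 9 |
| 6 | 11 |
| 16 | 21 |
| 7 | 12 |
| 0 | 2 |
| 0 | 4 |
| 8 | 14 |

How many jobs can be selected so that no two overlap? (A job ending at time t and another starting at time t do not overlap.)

Sort by end time and greedily take each interval whose start is ≥ the last chosen end.
Sorted by end: (0,2)  (1,3)  (0,4)  (7,9)  (6,10)  (6,11)  (7,12)  (8,14)  (17,20)  (16,21)  (15,22)
take (0,2); take (7,9); skip (8,14); take (17,20); skip (15,22).
Selected 3 jobs.

3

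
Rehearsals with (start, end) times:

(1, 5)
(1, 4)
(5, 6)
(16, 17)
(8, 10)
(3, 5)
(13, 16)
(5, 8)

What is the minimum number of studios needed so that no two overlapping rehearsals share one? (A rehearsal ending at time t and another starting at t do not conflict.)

3

The answer is the maximum number of intervals overlapping at any instant.
Events (time:±→running): 1:+→1 1:+→2 3:+→3 … peak 3.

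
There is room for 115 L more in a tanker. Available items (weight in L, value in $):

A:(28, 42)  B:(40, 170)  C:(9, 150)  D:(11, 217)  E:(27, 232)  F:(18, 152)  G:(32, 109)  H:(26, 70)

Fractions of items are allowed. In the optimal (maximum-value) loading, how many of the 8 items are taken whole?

Ratios (sorted): D 19.73, C 16.67, E 8.59, F 8.44, B 4.25, G 3.41, H 2.69, A 1.50
take D (11 @ 217); take C (9 @ 150); take E (27 @ 232); take F (18 @ 152); take B (40 @ 170); take 10/32 of G → 34.06. Capacity used 115/115.
5 item(s) taken whole; one partial (take 10/32 of G).

5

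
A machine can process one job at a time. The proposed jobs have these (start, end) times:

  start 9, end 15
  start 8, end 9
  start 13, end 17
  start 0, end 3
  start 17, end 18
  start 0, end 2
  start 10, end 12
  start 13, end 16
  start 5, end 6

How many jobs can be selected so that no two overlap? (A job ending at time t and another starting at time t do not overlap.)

6

By end time: (0,2), (0,3), (5,6), (8,9), (10,12), (9,15), (13,16), (13,17), (17,18).
Pick (0,2); next start ≥ 2 → (5,6); next start ≥ 6 → (8,9); next start ≥ 9 → (10,12); next start ≥ 12 → (13,16); next start ≥ 16 → (17,18).
Selected 6 jobs.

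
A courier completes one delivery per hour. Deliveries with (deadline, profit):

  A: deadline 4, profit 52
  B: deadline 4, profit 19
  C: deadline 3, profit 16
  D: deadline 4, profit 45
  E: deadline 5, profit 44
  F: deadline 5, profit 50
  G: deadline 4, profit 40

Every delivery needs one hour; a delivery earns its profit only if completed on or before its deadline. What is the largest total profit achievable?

By profit: A(d4,52), F(d5,50), D(d4,45), E(d5,44), G(d4,40), B(d4,19), C(d3,16)
A→slot 4; F→slot 5; D→slot 3; E→slot 2; G→slot 1; B skipped; C skipped.
Profit = 40 + 44 + 45 + 52 + 50 = 231

231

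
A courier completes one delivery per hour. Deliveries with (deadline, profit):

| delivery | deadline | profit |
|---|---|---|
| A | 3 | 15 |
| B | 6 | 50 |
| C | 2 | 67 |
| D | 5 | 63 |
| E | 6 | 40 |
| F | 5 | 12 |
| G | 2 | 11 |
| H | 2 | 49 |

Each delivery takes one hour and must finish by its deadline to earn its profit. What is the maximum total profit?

By profit: C(d2,67), D(d5,63), B(d6,50), H(d2,49), E(d6,40), A(d3,15), F(d5,12), G(d2,11)
C→slot 2; D→slot 5; B→slot 6; H→slot 1; E→slot 4; A→slot 3; F skipped; G skipped.
Profit = 49 + 67 + 15 + 40 + 63 + 50 = 284

284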